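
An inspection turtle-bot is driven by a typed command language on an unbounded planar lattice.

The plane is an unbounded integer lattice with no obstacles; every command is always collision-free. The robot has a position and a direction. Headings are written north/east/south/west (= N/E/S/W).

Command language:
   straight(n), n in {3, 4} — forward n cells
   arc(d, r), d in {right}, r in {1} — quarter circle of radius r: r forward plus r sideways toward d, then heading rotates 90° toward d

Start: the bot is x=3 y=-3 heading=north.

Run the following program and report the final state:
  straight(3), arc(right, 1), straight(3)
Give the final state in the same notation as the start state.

from: x=3 y=-3 heading=north
t=1 straight(3) ⇒ x=3 y=0 heading=north
t=2 arc(right, 1) ⇒ x=4 y=1 heading=east
t=3 straight(3) ⇒ x=7 y=1 heading=east

x=7 y=1 heading=east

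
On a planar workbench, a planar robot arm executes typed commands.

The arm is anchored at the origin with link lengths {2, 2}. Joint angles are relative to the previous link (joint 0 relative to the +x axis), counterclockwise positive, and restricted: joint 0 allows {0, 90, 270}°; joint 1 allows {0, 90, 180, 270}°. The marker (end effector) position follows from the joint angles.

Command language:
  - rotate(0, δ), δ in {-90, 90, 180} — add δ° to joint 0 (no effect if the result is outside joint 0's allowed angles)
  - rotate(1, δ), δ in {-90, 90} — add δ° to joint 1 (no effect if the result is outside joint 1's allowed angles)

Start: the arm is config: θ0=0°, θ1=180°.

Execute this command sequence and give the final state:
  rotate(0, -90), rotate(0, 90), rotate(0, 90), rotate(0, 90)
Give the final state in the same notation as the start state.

config: θ0=90°, θ1=180°

from: config: θ0=0°, θ1=180°
[1] after rotate(0, -90): config: θ0=270°, θ1=180°
[2] after rotate(0, 90): config: θ0=0°, θ1=180°
[3] after rotate(0, 90): config: θ0=90°, θ1=180°
[4] after rotate(0, 90): config: θ0=90°, θ1=180°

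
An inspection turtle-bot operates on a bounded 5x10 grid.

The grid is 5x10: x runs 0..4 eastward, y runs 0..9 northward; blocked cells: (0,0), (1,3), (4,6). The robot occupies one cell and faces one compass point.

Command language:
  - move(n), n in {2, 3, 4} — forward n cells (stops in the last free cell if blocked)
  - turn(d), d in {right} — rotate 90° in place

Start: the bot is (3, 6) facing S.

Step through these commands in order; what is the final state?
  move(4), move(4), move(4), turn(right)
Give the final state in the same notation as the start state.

begin: (3, 6) facing S
1. move(4) → (3, 2) facing S
2. move(4) → (3, 0) facing S
3. move(4) → (3, 0) facing S
4. turn(right) → (3, 0) facing W

(3, 0) facing W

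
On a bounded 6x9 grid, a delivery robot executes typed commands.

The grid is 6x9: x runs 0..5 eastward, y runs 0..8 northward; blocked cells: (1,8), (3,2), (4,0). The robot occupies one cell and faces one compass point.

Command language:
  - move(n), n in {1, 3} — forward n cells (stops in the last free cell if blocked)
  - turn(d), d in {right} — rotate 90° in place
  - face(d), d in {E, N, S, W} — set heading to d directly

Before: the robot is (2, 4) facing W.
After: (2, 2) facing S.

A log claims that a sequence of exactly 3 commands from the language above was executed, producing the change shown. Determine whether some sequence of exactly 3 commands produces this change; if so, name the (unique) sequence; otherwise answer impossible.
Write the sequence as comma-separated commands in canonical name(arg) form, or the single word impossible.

face(S), move(1), move(1)

key: position moved to (2,2) AND the heading swung to S — translation plus rotation needed
start: (2, 4) facing W
1. face(S) → (2, 4) facing S
2. move(1) → (2, 3) facing S
3. move(1) → (2, 2) facing S
uniquely the one of 343 3-step routes that fits.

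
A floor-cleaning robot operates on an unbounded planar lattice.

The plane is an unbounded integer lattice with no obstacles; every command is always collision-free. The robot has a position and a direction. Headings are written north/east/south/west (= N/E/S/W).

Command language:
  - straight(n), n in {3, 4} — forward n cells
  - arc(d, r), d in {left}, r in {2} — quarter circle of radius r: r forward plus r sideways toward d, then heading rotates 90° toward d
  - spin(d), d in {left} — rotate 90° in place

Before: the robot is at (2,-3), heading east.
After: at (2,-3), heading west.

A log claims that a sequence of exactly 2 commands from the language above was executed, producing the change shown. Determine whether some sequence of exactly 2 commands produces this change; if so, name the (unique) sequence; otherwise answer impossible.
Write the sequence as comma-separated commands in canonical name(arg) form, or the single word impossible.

spin(left), spin(left)

key: (2,-3) unmoved — no command in the sequence translates
from: at (2,-3), heading east
step 1 (spin(left)): at (2,-3), heading north
step 2 (spin(left)): at (2,-3), heading west
no other 2-command option fits: unique.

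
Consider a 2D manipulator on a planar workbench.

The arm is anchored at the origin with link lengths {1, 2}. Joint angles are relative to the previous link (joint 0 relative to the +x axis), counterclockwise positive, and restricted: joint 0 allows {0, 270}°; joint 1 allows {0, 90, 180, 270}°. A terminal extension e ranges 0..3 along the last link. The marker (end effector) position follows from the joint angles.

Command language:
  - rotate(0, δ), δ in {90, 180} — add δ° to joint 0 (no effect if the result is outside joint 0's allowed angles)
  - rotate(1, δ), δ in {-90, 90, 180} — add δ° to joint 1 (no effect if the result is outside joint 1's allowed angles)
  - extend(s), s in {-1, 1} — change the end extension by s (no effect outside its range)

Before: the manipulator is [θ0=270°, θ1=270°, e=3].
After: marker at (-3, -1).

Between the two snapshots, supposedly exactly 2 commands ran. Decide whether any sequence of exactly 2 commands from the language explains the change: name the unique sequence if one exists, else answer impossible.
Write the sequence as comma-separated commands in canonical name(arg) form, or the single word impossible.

start: [θ0=270°, θ1=270°, e=3]
1. extend(-1) → [θ0=270°, θ1=270°, e=2]
2. extend(-1) → [θ0=270°, θ1=270°, e=1]
uniquely the one of 49 2-step routes that fits.

extend(-1), extend(-1)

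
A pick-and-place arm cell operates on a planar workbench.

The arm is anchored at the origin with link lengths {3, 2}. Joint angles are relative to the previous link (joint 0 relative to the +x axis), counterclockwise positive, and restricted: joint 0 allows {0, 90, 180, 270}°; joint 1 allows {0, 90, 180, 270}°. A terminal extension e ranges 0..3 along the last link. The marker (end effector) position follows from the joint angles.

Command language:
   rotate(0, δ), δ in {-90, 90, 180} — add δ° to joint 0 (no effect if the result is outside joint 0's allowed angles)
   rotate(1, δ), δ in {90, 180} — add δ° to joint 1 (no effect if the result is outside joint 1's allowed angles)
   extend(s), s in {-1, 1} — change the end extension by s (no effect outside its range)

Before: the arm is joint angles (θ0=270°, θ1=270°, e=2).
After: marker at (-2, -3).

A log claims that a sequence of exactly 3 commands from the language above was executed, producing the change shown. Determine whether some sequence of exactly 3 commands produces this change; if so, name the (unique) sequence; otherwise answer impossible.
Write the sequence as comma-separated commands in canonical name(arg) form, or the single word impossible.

extend(-1), extend(-1), extend(-1)

initial: joint angles (θ0=270°, θ1=270°, e=2)
t=1 extend(-1) ⇒ joint angles (θ0=270°, θ1=270°, e=1)
t=2 extend(-1) ⇒ joint angles (θ0=270°, θ1=270°, e=0)
t=3 extend(-1) ⇒ joint angles (θ0=270°, θ1=270°, e=0)
uniquely the one of 343 3-step routes that fits.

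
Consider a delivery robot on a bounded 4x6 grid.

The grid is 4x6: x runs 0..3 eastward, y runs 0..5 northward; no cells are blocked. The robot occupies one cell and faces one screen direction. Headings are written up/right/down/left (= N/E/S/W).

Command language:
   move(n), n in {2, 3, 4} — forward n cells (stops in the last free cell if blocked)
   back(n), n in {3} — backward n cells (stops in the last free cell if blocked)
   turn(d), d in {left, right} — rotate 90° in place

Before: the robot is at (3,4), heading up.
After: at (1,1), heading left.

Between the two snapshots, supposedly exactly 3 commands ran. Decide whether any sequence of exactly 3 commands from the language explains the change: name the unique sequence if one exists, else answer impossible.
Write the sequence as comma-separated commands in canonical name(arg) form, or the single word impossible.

back(3), turn(left), move(2)

key: running move(2) before back(3) would end elsewhere — order is forced
from: at (3,4), heading up
step 1 (back(3)): at (3,1), heading up
step 2 (turn(left)): at (3,1), heading left
step 3 (move(2)): at (1,1), heading left
uniquely the one of 216 3-step routes that fits.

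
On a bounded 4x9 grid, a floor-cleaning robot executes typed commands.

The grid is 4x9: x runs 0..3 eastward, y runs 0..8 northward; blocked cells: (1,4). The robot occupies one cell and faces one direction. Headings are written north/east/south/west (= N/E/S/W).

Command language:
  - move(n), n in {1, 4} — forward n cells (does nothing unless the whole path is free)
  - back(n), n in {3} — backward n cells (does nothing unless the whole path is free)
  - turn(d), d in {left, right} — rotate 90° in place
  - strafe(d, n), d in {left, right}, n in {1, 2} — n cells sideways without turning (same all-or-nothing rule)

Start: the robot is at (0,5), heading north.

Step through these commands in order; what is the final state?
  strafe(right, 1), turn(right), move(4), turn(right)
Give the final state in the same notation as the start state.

at (1,5), heading south

begin: at (0,5), heading north
1. strafe(right, 1) → at (1,5), heading north
2. turn(right) → at (1,5), heading east
3. move(4) → at (1,5), heading east
4. turn(right) → at (1,5), heading south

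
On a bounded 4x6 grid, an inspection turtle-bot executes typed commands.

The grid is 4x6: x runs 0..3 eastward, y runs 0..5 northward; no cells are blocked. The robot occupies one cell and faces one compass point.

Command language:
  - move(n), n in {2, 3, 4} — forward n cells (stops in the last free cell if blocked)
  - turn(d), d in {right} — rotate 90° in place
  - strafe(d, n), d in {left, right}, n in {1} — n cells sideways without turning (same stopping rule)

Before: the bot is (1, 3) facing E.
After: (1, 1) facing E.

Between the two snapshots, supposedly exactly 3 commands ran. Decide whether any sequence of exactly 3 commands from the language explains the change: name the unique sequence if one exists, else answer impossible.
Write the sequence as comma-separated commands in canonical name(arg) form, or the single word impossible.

impossible

every 3-command combo misses the target.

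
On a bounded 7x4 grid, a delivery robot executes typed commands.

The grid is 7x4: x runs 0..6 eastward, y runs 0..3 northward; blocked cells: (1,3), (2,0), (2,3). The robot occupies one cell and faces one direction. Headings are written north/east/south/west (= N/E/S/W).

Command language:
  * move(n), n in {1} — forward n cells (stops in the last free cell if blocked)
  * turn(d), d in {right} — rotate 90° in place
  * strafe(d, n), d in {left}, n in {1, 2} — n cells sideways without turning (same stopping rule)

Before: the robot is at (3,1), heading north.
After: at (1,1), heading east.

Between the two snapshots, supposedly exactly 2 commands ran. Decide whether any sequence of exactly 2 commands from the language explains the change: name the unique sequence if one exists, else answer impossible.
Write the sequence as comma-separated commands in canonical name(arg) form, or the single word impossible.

strafe(left, 2), turn(right)

key: order matters: swapping strafe(left, 2) and turn(right) lands elsewhere
begin: at (3,1), heading north
[1] after strafe(left, 2): at (1,1), heading north
[2] after turn(right): at (1,1), heading east
no other 2-command option fits: unique.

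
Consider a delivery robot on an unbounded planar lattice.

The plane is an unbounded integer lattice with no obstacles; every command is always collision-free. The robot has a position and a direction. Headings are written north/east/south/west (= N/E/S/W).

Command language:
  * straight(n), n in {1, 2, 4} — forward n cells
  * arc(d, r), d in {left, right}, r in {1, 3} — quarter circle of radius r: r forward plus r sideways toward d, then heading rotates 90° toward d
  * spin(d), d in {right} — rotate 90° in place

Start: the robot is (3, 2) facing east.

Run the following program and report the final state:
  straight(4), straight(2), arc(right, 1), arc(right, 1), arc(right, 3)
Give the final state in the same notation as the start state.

(6, 3) facing north

begin: (3, 2) facing east
step 1 (straight(4)): (7, 2) facing east
step 2 (straight(2)): (9, 2) facing east
step 3 (arc(right, 1)): (10, 1) facing south
step 4 (arc(right, 1)): (9, 0) facing west
step 5 (arc(right, 3)): (6, 3) facing north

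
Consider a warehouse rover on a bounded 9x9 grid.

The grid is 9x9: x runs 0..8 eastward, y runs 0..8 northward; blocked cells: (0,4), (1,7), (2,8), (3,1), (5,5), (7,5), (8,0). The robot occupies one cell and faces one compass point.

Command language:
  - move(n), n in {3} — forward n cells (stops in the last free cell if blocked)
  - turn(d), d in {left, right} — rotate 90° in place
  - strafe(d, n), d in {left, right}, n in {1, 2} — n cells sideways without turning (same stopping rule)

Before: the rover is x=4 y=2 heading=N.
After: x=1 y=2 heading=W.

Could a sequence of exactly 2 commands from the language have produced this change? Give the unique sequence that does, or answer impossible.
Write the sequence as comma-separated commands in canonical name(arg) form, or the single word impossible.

turn(left), move(3)

key: position moved to (1,2) AND the heading swung to W — translation plus rotation needed
t0: x=4 y=2 heading=N
1. turn(left) → x=4 y=2 heading=W
2. move(3) → x=1 y=2 heading=W
no rival 2-sequence matches.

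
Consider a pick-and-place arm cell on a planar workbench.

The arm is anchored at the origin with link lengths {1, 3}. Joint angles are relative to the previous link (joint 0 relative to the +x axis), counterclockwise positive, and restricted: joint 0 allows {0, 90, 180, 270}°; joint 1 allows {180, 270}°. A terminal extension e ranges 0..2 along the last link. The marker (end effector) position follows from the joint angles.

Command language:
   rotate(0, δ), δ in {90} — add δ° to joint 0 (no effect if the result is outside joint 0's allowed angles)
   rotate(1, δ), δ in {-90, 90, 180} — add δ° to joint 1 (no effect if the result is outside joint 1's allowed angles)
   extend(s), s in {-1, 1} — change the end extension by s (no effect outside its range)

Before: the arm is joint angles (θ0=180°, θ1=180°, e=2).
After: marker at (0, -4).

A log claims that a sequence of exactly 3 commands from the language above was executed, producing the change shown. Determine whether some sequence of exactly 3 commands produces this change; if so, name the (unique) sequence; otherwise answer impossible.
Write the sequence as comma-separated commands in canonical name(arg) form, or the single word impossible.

start: joint angles (θ0=180°, θ1=180°, e=2)
t=1 rotate(0, 90) ⇒ joint angles (θ0=270°, θ1=180°, e=2)
t=2 rotate(0, 90) ⇒ joint angles (θ0=0°, θ1=180°, e=2)
t=3 rotate(0, 90) ⇒ joint angles (θ0=90°, θ1=180°, e=2)
uniquely the one of 216 3-step routes that fits.

rotate(0, 90), rotate(0, 90), rotate(0, 90)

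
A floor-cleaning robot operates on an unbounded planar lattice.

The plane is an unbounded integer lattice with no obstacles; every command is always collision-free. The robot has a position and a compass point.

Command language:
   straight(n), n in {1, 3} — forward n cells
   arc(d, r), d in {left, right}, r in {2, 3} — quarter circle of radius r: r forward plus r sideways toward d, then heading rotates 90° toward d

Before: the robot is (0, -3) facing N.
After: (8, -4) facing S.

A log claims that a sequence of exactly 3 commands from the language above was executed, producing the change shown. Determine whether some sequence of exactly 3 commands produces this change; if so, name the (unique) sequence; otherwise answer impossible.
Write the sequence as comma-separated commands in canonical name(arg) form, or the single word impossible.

arc(right, 2), straight(3), arc(right, 3)

key: running arc(right, 3) before arc(right, 2) would end elsewhere — order is forced
begin: (0, -3) facing N
t=1 arc(right, 2) ⇒ (2, -1) facing E
t=2 straight(3) ⇒ (5, -1) facing E
t=3 arc(right, 3) ⇒ (8, -4) facing S
uniquely the one of 216 3-step routes that fits.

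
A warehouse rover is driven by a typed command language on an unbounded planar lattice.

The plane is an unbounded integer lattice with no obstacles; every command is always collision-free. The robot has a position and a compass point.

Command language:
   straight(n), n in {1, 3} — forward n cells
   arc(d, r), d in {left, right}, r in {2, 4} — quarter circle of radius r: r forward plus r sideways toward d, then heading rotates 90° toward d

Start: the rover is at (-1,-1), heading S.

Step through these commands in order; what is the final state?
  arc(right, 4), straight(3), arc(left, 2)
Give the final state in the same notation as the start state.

at (-10,-7), heading S

from: at (-1,-1), heading S
[1] after arc(right, 4): at (-5,-5), heading W
[2] after straight(3): at (-8,-5), heading W
[3] after arc(left, 2): at (-10,-7), heading S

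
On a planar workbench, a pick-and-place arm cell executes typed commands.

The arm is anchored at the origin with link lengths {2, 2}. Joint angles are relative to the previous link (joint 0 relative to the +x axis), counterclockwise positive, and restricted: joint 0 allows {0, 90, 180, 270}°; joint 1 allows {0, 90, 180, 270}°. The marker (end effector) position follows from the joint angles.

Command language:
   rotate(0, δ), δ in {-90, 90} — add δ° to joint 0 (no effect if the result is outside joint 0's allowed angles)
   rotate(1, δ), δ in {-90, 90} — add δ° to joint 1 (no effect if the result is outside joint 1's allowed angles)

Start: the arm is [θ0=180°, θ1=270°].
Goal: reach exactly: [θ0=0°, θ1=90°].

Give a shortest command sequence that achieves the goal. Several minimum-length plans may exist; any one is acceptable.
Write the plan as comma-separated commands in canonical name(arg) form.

t0: [θ0=180°, θ1=270°]
[1] after rotate(1, -90): [θ0=180°, θ1=180°]
[2] after rotate(1, -90): [θ0=180°, θ1=90°]
[3] after rotate(0, -90): [θ0=90°, θ1=90°]
[4] after rotate(0, -90): [θ0=0°, θ1=90°]
minimal: 4 command(s), checked below 4.

rotate(1, -90), rotate(1, -90), rotate(0, -90), rotate(0, -90)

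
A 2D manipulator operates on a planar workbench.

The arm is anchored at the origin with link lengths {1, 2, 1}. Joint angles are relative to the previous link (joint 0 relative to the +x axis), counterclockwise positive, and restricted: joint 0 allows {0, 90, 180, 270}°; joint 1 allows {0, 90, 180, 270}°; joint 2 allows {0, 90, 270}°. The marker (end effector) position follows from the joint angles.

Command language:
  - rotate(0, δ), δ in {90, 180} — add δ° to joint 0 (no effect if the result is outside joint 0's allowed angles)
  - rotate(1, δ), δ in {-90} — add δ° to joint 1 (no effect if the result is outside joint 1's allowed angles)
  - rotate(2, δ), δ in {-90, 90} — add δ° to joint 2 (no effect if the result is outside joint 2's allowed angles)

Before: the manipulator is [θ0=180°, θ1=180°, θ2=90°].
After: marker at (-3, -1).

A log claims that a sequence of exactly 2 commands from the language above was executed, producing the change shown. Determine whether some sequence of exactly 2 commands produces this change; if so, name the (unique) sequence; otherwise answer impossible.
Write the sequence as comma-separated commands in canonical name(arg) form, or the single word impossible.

rotate(1, -90), rotate(1, -90)

start: [θ0=180°, θ1=180°, θ2=90°]
t=1 rotate(1, -90) ⇒ [θ0=180°, θ1=90°, θ2=90°]
t=2 rotate(1, -90) ⇒ [θ0=180°, θ1=0°, θ2=90°]
all 25 alternatives checked — unique.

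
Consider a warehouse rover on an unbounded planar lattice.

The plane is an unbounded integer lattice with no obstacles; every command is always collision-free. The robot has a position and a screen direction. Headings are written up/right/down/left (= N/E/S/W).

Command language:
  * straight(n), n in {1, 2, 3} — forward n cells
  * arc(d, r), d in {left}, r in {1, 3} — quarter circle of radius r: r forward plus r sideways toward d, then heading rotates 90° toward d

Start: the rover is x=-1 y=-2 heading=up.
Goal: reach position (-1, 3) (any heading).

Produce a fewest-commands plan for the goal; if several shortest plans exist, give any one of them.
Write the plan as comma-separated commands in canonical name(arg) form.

start: x=-1 y=-2 heading=up
[1] after straight(3): x=-1 y=1 heading=up
[2] after straight(2): x=-1 y=3 heading=up
no 1-step plan works, so 2 is optimal.

straight(3), straight(2)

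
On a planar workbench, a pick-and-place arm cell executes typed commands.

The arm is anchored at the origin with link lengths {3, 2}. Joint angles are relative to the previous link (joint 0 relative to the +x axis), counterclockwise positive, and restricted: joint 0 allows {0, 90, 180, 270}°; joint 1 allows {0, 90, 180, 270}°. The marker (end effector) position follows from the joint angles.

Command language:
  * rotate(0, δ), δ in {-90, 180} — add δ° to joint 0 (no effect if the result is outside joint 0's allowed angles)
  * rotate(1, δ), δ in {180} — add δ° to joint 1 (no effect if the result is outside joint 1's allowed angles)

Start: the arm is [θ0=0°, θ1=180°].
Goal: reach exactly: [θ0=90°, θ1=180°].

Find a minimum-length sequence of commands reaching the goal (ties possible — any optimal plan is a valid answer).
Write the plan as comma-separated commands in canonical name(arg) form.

initial: [θ0=0°, θ1=180°]
[1] after rotate(0, -90): [θ0=270°, θ1=180°]
[2] after rotate(0, 180): [θ0=90°, θ1=180°]
no 1-step plan works, so 2 is optimal.

rotate(0, -90), rotate(0, 180)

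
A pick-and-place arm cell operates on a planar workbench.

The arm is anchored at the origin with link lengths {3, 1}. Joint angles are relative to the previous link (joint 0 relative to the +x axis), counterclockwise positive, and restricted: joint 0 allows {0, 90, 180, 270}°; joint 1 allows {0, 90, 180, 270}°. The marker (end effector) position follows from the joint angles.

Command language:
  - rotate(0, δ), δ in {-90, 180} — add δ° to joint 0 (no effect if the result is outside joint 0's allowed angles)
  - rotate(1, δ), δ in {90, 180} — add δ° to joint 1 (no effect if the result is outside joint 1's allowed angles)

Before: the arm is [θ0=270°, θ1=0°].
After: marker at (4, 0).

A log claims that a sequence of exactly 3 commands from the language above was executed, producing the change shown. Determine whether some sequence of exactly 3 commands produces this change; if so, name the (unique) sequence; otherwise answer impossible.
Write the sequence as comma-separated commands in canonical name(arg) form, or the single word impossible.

initial: [θ0=270°, θ1=0°]
1. rotate(0, -90) → [θ0=180°, θ1=0°]
2. rotate(0, -90) → [θ0=90°, θ1=0°]
3. rotate(0, -90) → [θ0=0°, θ1=0°]
no rival 3-sequence matches.

rotate(0, -90), rotate(0, -90), rotate(0, -90)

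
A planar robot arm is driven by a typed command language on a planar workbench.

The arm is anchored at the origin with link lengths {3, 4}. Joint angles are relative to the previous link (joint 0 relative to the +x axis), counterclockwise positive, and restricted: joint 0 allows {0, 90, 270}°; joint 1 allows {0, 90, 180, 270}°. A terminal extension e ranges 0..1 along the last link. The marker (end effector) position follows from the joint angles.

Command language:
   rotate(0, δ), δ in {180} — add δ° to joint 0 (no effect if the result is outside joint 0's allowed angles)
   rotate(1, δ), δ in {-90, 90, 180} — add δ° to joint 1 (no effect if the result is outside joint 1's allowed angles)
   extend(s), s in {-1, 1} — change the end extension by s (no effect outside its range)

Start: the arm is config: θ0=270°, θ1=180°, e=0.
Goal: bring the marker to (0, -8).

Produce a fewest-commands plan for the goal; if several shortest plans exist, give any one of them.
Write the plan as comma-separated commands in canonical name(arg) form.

begin: config: θ0=270°, θ1=180°, e=0
[1] after rotate(1, 180): config: θ0=270°, θ1=0°, e=0
[2] after extend(1): config: θ0=270°, θ1=0°, e=1
minimal: 2 command(s), checked below 2.

rotate(1, 180), extend(1)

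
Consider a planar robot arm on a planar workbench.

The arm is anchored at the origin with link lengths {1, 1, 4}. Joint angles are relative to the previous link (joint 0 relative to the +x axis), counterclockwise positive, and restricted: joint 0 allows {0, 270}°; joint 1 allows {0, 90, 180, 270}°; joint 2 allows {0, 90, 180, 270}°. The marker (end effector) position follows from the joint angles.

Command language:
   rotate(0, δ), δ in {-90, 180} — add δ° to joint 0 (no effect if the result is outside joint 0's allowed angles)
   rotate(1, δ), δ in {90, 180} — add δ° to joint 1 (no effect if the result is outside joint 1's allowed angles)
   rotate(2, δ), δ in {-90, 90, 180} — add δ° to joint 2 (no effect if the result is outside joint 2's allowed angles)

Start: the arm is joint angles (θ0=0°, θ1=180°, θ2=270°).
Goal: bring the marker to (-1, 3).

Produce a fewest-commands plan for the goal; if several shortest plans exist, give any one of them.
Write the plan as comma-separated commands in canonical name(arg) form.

t0: joint angles (θ0=0°, θ1=180°, θ2=270°)
step 1 (rotate(0, -90)): joint angles (θ0=270°, θ1=180°, θ2=270°)
step 2 (rotate(1, 90)): joint angles (θ0=270°, θ1=270°, θ2=270°)
shorter routes all fall short; 2 is best.

rotate(0, -90), rotate(1, 90)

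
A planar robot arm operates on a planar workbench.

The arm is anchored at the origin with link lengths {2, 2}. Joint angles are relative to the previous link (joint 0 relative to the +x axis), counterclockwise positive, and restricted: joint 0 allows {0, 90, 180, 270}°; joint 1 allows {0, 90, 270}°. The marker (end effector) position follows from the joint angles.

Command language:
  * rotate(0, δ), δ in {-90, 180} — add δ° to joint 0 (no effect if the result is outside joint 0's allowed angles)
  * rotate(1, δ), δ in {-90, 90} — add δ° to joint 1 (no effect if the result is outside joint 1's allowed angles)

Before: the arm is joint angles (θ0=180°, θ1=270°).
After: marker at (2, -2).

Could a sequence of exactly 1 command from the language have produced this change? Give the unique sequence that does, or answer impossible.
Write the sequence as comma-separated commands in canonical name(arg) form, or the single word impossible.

rotate(0, 180)

begin: joint angles (θ0=180°, θ1=270°)
step 1 (rotate(0, 180)): joint angles (θ0=0°, θ1=270°)
no rival 1-sequence matches.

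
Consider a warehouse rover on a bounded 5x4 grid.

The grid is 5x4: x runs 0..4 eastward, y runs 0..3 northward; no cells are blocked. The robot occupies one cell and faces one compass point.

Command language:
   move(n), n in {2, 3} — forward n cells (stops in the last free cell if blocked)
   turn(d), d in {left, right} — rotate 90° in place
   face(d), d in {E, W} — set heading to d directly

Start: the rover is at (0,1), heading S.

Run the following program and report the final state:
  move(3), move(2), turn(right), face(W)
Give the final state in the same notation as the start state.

at (0,0), heading W

begin: at (0,1), heading S
step 1 (move(3)): at (0,0), heading S
step 2 (move(2)): at (0,0), heading S
step 3 (turn(right)): at (0,0), heading W
step 4 (face(W)): at (0,0), heading W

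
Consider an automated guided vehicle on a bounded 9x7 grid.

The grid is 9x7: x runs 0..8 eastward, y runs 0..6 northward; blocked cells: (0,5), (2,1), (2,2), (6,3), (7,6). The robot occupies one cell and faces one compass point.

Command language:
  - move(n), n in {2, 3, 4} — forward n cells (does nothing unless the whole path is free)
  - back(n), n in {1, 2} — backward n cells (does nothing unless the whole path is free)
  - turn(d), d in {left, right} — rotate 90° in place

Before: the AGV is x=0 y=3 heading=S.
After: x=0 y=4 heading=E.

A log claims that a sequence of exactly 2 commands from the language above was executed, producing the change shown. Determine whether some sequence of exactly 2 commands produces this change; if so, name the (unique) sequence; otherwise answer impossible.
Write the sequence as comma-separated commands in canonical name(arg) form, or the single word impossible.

back(1), turn(left)

key: running turn(left) before back(1) would end elsewhere — order is forced
start: x=0 y=3 heading=S
step 1 (back(1)): x=0 y=4 heading=S
step 2 (turn(left)): x=0 y=4 heading=E
all 49 alternatives checked — unique.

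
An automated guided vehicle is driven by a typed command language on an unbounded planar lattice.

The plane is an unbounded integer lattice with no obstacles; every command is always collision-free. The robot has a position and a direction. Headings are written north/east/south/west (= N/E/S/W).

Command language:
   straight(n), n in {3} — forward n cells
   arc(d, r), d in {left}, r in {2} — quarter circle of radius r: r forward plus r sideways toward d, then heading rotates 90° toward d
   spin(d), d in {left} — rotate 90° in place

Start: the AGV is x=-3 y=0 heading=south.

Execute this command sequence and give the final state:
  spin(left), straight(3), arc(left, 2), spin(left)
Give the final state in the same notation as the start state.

from: x=-3 y=0 heading=south
1. spin(left) → x=-3 y=0 heading=east
2. straight(3) → x=0 y=0 heading=east
3. arc(left, 2) → x=2 y=2 heading=north
4. spin(left) → x=2 y=2 heading=west

x=2 y=2 heading=west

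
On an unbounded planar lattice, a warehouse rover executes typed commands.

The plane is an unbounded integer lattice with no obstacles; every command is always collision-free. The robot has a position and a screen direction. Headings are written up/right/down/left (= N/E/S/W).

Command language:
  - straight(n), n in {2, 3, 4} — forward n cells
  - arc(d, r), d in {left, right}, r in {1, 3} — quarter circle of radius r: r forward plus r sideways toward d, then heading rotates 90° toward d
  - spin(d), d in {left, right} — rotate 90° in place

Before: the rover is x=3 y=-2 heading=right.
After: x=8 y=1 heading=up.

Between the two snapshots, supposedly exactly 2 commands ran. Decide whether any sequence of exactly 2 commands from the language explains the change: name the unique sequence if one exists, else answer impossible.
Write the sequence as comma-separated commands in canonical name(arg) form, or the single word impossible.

straight(2), arc(left, 3)

key: order matters: swapping straight(2) and arc(left, 3) lands elsewhere
from: x=3 y=-2 heading=right
[1] after straight(2): x=5 y=-2 heading=right
[2] after arc(left, 3): x=8 y=1 heading=up
no other 2-command option fits: unique.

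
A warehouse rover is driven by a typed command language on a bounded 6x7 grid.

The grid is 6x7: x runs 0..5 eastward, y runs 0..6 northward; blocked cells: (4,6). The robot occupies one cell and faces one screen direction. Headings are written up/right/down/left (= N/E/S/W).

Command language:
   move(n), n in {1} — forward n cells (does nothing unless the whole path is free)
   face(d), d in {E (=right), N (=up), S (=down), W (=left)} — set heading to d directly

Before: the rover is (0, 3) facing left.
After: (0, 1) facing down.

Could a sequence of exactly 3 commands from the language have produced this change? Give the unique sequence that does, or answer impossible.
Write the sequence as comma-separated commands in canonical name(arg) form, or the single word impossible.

key: order matters: swapping face(S) and move(1) lands elsewhere
from: (0, 3) facing left
1. face(S) → (0, 3) facing down
2. move(1) → (0, 2) facing down
3. move(1) → (0, 1) facing down
no other 3-command option fits: unique.

face(S), move(1), move(1)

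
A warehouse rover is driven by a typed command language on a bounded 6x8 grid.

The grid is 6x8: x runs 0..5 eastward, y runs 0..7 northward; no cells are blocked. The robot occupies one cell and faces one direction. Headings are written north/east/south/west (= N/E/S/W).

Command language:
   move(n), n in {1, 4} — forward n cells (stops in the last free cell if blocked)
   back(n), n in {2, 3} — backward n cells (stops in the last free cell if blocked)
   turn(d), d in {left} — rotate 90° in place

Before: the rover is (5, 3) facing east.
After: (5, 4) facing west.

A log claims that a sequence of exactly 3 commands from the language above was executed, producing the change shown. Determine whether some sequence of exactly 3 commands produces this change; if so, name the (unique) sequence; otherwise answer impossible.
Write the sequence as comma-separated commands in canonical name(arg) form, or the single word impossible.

key: cell and facing (now W) both changed — the 3 commands mix motion and turning
t0: (5, 3) facing east
[1] after turn(left): (5, 3) facing north
[2] after move(1): (5, 4) facing north
[3] after turn(left): (5, 4) facing west
uniquely the one of 125 3-step routes that fits.

turn(left), move(1), turn(left)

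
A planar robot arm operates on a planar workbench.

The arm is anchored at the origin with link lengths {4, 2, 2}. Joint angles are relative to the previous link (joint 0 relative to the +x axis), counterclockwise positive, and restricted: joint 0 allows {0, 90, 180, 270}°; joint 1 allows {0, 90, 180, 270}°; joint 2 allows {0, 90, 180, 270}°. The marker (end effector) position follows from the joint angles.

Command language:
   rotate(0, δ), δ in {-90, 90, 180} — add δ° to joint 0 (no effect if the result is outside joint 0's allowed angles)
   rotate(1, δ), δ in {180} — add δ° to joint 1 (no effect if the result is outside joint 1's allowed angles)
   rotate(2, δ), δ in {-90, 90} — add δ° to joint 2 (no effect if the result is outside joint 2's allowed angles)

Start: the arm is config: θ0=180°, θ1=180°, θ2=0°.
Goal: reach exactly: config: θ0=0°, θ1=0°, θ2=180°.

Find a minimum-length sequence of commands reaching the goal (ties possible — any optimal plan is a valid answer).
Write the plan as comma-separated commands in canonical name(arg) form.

initial: config: θ0=180°, θ1=180°, θ2=0°
[1] after rotate(1, 180): config: θ0=180°, θ1=0°, θ2=0°
[2] after rotate(2, 90): config: θ0=180°, θ1=0°, θ2=90°
[3] after rotate(2, 90): config: θ0=180°, θ1=0°, θ2=180°
[4] after rotate(0, 180): config: θ0=0°, θ1=0°, θ2=180°
no 3-step plan works, so 4 is optimal.

rotate(1, 180), rotate(2, 90), rotate(2, 90), rotate(0, 180)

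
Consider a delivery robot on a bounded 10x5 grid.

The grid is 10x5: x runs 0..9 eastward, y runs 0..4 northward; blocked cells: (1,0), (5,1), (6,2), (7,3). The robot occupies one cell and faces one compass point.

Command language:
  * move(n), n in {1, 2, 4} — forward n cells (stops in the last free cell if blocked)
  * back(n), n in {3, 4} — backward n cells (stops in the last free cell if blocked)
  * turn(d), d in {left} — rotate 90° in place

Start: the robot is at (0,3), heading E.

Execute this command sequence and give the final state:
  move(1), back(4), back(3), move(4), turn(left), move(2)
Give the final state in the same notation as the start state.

start: at (0,3), heading E
t=1 move(1) ⇒ at (1,3), heading E
t=2 back(4) ⇒ at (0,3), heading E
t=3 back(3) ⇒ at (0,3), heading E
t=4 move(4) ⇒ at (4,3), heading E
t=5 turn(left) ⇒ at (4,3), heading N
t=6 move(2) ⇒ at (4,4), heading N

at (4,4), heading N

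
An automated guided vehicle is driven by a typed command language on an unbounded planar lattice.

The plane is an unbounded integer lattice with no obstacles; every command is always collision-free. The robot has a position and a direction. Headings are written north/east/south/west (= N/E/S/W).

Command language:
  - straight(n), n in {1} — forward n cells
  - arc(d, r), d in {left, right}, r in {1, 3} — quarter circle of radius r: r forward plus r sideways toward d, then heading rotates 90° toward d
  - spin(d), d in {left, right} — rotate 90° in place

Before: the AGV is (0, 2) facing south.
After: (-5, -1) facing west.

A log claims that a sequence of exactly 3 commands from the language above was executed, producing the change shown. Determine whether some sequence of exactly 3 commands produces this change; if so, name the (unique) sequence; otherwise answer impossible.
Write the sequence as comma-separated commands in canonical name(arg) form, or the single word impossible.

arc(right, 3), straight(1), straight(1)

key: cell and facing (now W) both changed — the 3 commands mix motion and turning
start: (0, 2) facing south
[1] after arc(right, 3): (-3, -1) facing west
[2] after straight(1): (-4, -1) facing west
[3] after straight(1): (-5, -1) facing west
no other 3-command option fits: unique.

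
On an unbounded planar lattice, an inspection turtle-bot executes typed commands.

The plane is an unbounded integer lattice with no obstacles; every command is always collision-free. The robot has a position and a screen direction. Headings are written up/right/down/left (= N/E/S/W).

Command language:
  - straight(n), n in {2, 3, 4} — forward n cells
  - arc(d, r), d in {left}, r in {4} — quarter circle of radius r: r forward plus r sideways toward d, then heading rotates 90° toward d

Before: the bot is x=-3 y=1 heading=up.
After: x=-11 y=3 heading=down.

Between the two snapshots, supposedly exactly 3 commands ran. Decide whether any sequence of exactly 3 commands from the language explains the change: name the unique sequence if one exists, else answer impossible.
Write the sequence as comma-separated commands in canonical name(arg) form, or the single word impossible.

key: order matters: swapping straight(2) and arc(left, 4) lands elsewhere
t0: x=-3 y=1 heading=up
[1] after straight(2): x=-3 y=3 heading=up
[2] after arc(left, 4): x=-7 y=7 heading=left
[3] after arc(left, 4): x=-11 y=3 heading=down
no other 3-command option fits: unique.

straight(2), arc(left, 4), arc(left, 4)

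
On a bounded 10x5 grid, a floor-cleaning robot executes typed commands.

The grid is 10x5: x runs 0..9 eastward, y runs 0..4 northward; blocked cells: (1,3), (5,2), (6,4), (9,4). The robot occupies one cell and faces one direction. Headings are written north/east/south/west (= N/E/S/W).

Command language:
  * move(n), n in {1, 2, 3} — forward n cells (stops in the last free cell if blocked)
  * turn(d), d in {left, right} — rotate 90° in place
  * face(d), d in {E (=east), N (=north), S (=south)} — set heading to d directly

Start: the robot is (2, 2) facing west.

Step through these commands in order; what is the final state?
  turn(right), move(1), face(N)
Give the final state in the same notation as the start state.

(2, 3) facing north

from: (2, 2) facing west
step 1 (turn(right)): (2, 2) facing north
step 2 (move(1)): (2, 3) facing north
step 3 (face(N)): (2, 3) facing north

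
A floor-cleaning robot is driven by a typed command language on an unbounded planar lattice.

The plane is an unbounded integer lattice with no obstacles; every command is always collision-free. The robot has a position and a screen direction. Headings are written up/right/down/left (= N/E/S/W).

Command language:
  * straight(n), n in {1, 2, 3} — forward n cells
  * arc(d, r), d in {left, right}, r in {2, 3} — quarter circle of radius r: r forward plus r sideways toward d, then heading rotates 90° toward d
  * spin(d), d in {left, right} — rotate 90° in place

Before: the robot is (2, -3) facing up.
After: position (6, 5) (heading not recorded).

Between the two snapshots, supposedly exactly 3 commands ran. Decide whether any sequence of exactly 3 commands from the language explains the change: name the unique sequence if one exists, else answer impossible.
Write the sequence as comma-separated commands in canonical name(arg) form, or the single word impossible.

arc(right, 3), arc(left, 3), arc(left, 2)

key: running arc(left, 2) before arc(right, 3) would end elsewhere — order is forced
from: (2, -3) facing up
1. arc(right, 3) → (5, 0) facing right
2. arc(left, 3) → (8, 3) facing up
3. arc(left, 2) → (6, 5) facing left
uniquely the one of 729 3-step routes that fits.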